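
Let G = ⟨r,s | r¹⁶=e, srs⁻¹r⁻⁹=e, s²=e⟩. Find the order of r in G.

Compute successive powers until reaching e:
  r¹ = r, r² = r², r³ = r³, r⁴ = r⁴, r⁵ = r⁵, r⁶ = r⁶, r⁷ = r⁷, r⁸ = r⁸, r⁹ = r⁹, r¹⁰ = r¹⁰, r¹¹ = r¹¹, r¹² = r¹², r¹³ = r¹³, r¹⁴ = r¹⁴, r¹⁵ = r¹⁵, r¹⁶ = e.
The smallest positive k with rᵏ = e is 16.

Answer: 16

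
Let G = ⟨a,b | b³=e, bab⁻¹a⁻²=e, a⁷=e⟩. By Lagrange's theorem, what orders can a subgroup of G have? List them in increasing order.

|G| = 21 = 3 · 7. By Lagrange's theorem the order of any subgroup divides 21; the divisors of 21 are 1, 3, 7, 21.

Answer: 1, 3, 7, 21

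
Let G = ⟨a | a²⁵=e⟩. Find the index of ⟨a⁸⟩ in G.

First find ord(a⁸) by computing successive powers:
  (a⁸)¹ = a⁸, (a⁸)² = a¹⁶, (a⁸)³ = a²⁴, (a⁸)⁴ = a⁷, (a⁸)⁵ = a¹⁵, (a⁸)⁶ = a²³, (a⁸)⁷ = a⁶, (a⁸)⁸ = a¹⁴, (a⁸)⁹ = a²², (a⁸)¹⁰ = a⁵, (a⁸)¹¹ = a¹³, (a⁸)¹² = a²¹, (a⁸)¹³ = a⁴, (a⁸)¹⁴ = a¹², (a⁸)¹⁵ = a²⁰, (a⁸)¹⁶ = a³, (a⁸)¹⁷ = a¹¹, (a⁸)¹⁸ = a¹⁹, (a⁸)¹⁹ = a², (a⁸)²⁰ = a¹⁰, (a⁸)²¹ = a¹⁸, (a⁸)²² = a, (a⁸)²³ = a⁹, (a⁸)²⁴ = a¹⁷, (a⁸)²⁵ = e.
So |⟨a⁸⟩| = ord(a⁸) = 25. With |G| = 25, by Lagrange [G : ⟨a⁸⟩] = 25/25 = 1.

Answer: 1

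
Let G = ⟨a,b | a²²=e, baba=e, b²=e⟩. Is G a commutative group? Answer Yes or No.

a·b = ab but b·a = a²¹b, so a·b ≠ b·a and G is not abelian.

Answer: No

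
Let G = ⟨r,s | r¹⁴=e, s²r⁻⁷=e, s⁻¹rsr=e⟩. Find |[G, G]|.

G' = [G, G] is generated by all commutators. The generator-pair commutators are: [r, s] = r².
The subgroup they normally generate is {e, r², r⁴, r⁶, r⁸, r¹⁰, r¹²}, of order 7.
Check: |G/G'| = 28/7 = 4 is the order of the abelianisation.

Answer: 7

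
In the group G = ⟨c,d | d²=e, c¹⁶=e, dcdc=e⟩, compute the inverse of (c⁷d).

The order of (c⁷d) is 2 (smallest k with (c⁷d)ᵏ = e), so (c⁷d)⁻¹ = (c⁷d)¹ = c⁷d.
Check: (c⁷d) · (c⁷d) → (c⁷d) · c⁷ = d;   d · d = e, giving e as required.

Answer: c⁷d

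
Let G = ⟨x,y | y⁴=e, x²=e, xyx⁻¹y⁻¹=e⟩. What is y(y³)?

Compute y · (y³) by multiplying left to right and reducing via the relations at each step:
  y · y³ = e

Answer: e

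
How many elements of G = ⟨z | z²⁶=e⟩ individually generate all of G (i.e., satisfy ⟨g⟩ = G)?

G is cyclic of order 26. An element generates G iff its order is 26, and a cyclic group of order 26 has exactly φ(26) = 12 such elements.

Answer: 12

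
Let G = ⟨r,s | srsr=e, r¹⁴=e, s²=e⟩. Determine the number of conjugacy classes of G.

The conjugacy classes (representative and size) are:
  [e] (size 1), [r¹³] (size 2), [r²] (size 2), [r³] (size 2), [r¹⁰] (size 2), [r⁵] (size 2), [r⁸] (size 2), [r⁷] (size 1), [r⁶s] (size 7), [r⁹s] (size 7).
Class equation: 1 + 2 + 2 + 2 + 2 + 2 + 2 + 1 + 7 + 7 = 28 = |G|. So G has 10 conjugacy classes.

Answer: 10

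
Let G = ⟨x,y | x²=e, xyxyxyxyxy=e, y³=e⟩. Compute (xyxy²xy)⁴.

Compute successive powers of (xyxy²xy), reducing at each step:
  (xyxy²xy)²: (xyxy²xy) · x = xyxy²xyx;   (xyxy²xyx) · y = xyxy²xyxy;   (xyxy²xyxy) · x = y²xy²xyxy²;   (y²xy²xyxy²) · y² = y²xy²xyxy;   (y²xy²xyxy) · x = y²xyxy²xy²;   (y²xyxy²xy²) · y = y²xyxy²x
  (xyxy²xy)³: (y²xyxy²x) · x = y²xyxy²;   (y²xyxy²) · y = y²xyx;   (y²xyx) · x = y²xy;   (y²xy) · y² = y²x;   (y²x) · x = y²;   (y²) · y = e
  (xyxy²xy)⁴: e · x = x;   x · y = xy;   (xy) · x = xyx;   (xyx) · y² = xyxy²;   (xyxy²) · x = xyxy²x;   (xyxy²x) · y = xyxy²xy

Answer: xyxy²xy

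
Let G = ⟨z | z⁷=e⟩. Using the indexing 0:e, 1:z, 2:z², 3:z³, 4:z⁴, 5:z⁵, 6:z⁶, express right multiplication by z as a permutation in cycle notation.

(0 1 2 3 4 5 6)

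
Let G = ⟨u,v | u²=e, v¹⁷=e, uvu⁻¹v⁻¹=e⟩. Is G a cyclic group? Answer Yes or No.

|G| = 34. The element uv has order 34 (its powers give 34 distinct elements), so ⟨uv⟩ = G and G is cyclic.

Answer: Yes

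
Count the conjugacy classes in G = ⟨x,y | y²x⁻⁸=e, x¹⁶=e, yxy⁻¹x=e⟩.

The conjugacy classes (representative and size) are:
  [e] (size 1), [x] (size 2), [x¹⁴] (size 2), [x¹³] (size 2), [x¹²] (size 2), [x⁵] (size 2), [x¹⁰] (size 2), [x⁷] (size 2), [x⁸] (size 1), [y⁻¹] (size 8), [x⁷y⁻¹] (size 8).
Class equation: 1 + 2 + 2 + 2 + 2 + 2 + 2 + 2 + 1 + 8 + 8 = 32 = |G|. So G has 11 conjugacy classes.

Answer: 11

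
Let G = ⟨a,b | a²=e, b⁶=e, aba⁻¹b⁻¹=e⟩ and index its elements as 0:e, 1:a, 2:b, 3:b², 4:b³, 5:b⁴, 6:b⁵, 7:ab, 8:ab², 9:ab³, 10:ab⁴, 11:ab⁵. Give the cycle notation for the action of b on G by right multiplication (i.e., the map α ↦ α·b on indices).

(0 2 3 4 5 6)(1 7 8 9 10 11)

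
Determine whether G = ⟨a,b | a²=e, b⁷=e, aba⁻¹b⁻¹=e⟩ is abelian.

Each pair of generators commutes: a·b = ab = b·a. Since the generators pairwise commute, every element of G commutes with every other, so G is abelian.

Answer: Yes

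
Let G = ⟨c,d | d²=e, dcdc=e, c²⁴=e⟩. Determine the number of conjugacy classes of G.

The conjugacy classes (representative and size) are:
  [e] (size 1), [c²³] (size 2), [c²] (size 2), [c³] (size 2), [c²⁰] (size 2), [c¹⁹] (size 2), [c⁶] (size 2), [c⁷] (size 2), [c⁸] (size 2), [c⁹] (size 2), [c¹⁴] (size 2), [c¹¹] (size 2), [c¹²] (size 1), [c⁴d] (size 12), [c⁵d] (size 12).
Class equation: 1 + 2 + 2 + 2 + 2 + 2 + 2 + 2 + 2 + 2 + 2 + 2 + 1 + 12 + 12 = 48 = |G|. So G has 15 conjugacy classes.

Answer: 15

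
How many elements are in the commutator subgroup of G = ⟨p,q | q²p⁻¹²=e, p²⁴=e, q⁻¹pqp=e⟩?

G' = [G, G] is generated by all commutators. The generator-pair commutators are: [p, q] = p².
The subgroup they normally generate is {e, p², p⁴, p⁶, p⁸, p¹⁰, p¹², p¹⁴, p¹⁶, p¹⁸, p²⁰, p²²}, of order 12.
Check: |G/G'| = 48/12 = 4 is the order of the abelianisation.

Answer: 12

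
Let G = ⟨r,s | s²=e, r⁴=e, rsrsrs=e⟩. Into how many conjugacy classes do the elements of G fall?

The conjugacy classes (representative and size) are:
  [e] (size 1), [r³] (size 6), [r²sr²s] (size 3), [rsr³] (size 6), [sr³] (size 8).
Class equation: 1 + 6 + 3 + 6 + 8 = 24 = |G|. So G has 5 conjugacy classes.

Answer: 5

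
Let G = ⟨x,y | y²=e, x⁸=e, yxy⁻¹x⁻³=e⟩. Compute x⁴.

Compute successive powers of x, reducing at each step:
  x²: x · x = x²
  x³: (x²) · x = x³
  x⁴: (x³) · x = x⁴

Answer: x⁴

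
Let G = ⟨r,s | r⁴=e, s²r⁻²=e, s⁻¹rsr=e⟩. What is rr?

Compute r · r by multiplying left to right and reducing via the relations at each step:
  r · r = r²

Answer: r²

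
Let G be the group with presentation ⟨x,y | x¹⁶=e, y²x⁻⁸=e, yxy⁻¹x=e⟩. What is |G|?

Enumerate words in the generators, reducing via the relations: the distinct elements are
  {e, x, y, xy, x², x³, x⁴, x⁵, x⁶, x⁷, x⁸, x⁹, x²y, x³y, x¹², x¹³, x¹¹, x¹⁰, x¹⁴, x¹⁵, x⁴y, x⁵y, x⁶y, x⁷y, y⁻¹, xy⁻¹, x²y⁻¹, x³y⁻¹, x⁴y⁻¹, x⁵y⁻¹, x⁶y⁻¹, x⁷y⁻¹}.
No further products give new elements, so |G| = 32.

Answer: 32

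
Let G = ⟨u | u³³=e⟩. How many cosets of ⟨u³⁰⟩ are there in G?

First find ord(u³⁰) by computing successive powers:
  (u³⁰)¹ = u³⁰, (u³⁰)² = u²⁷, (u³⁰)³ = u²⁴, (u³⁰)⁴ = u²¹, (u³⁰)⁵ = u¹⁸, (u³⁰)⁶ = u¹⁵, (u³⁰)⁷ = u¹², (u³⁰)⁸ = u⁹, (u³⁰)⁹ = u⁶, (u³⁰)¹⁰ = u³, (u³⁰)¹¹ = e.
So |⟨u³⁰⟩| = ord(u³⁰) = 11. With |G| = 33, by Lagrange [G : ⟨u³⁰⟩] = 33/11 = 3.

Answer: 3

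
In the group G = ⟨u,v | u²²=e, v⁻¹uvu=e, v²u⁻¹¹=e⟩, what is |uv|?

Compute successive powers until reaching e:
  (uv)¹ = uv, (uv)² = u¹¹, (uv)³ = uv⁻¹, (uv)⁴ = e.
The smallest positive k with (uv)ᵏ = e is 4.

Answer: 4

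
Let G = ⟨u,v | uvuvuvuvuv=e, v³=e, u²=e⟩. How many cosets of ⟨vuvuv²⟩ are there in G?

First find ord(vuvuv²) by computing successive powers:
  (vuvuv²)¹ = vuvuv², (vuvuv²)² = vuv²uv², (vuvuv²)³ = e.
So |⟨vuvuv²⟩| = ord(vuvuv²) = 3. With |G| = 60, by Lagrange [G : ⟨vuvuv²⟩] = 60/3 = 20.

Answer: 20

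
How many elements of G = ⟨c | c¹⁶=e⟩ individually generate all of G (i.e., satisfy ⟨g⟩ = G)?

G is cyclic of order 16. An element generates G iff its order is 16, and a cyclic group of order 16 has exactly φ(16) = 8 such elements.

Answer: 8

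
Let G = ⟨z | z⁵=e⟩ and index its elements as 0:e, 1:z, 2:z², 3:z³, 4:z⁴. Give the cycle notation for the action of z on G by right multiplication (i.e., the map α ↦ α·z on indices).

(0 1 2 3 4)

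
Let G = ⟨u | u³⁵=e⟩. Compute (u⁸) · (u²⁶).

Compute (u⁸) · (u²⁶) by multiplying left to right and reducing via the relations at each step:
  (u⁸) · u²⁶ = u³⁴

Answer: u³⁴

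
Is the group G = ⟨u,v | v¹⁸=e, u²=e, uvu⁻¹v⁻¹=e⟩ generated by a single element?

|G| = 36, but the maximum element order in G is 18 < 36. No single element generates all of G, so G is not cyclic.

Answer: No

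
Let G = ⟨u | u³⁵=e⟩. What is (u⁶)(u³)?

Compute (u⁶) · (u³) by multiplying left to right and reducing via the relations at each step:
  (u⁶) · u³ = u⁹

Answer: u⁹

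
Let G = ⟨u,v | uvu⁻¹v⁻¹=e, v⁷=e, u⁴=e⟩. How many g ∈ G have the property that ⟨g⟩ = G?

G is cyclic of order 28. An element generates G iff its order is 28, and a cyclic group of order 28 has exactly φ(28) = 12 such elements.

Answer: 12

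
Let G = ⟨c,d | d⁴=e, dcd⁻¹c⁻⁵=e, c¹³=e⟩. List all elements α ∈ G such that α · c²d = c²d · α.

⟨c²d⟩ ⊆ C_G(c²d) since powers of c²d commute with c²d; so |C_G(c²d)| ≥ |⟨c²d⟩| = 4.
By orbit–stabilizer, |C_G(c²d)| = |G| / |conj. class of c²d| = 52 / 13 = 4.
The 4 elements commuting with c²d are {e, c²d, c¹⁰d³, c¹²d²}.

Answer: {e, c²d, c¹⁰d³, c¹²d²}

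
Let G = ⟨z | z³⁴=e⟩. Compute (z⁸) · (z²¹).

Compute (z⁸) · (z²¹) by multiplying left to right and reducing via the relations at each step:
  (z⁸) · z²¹ = z²⁹

Answer: z²⁹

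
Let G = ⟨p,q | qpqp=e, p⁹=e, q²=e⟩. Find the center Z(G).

An element z ∈ Z(G) iff z commutes with every generator.
For example e is central: e·p = p = p·e; e·q = q = q·e.
Whereas p ∉ Z(G) since p·q = pq ≠ p⁸q = q·p.
Checking each of the 18 elements this way gives Z(G) = {e}, of order 1.

Answer: {e}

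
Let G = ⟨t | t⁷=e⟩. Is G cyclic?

|G| = 7. The element t has order 7 (its powers give 7 distinct elements), so ⟨t⟩ = G and G is cyclic.

Answer: Yes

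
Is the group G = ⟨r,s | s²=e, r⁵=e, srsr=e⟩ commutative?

r·s = rs but s·r = r⁴s, so r·s ≠ s·r and G is not abelian.

Answer: No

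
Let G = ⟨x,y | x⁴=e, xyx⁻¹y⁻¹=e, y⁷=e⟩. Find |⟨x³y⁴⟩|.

|⟨x³y⁴⟩| equals the order of x³y⁴. Compute successive powers until reaching e:
  (x³y⁴)¹ = x³y⁴, (x³y⁴)² = x²y, (x³y⁴)³ = xy⁵, (x³y⁴)⁴ = y², (x³y⁴)⁵ = x³y⁶, (x³y⁴)⁶ = x²y³, (x³y⁴)⁷ = x, (x³y⁴)⁸ = y⁴, (x³y⁴)⁹ = x³y, (x³y⁴)¹⁰ = x²y⁵, (x³y⁴)¹¹ = xy², (x³y⁴)¹² = y⁶, (x³y⁴)¹³ = x³y³, (x³y⁴)¹⁴ = x², (x³y⁴)¹⁵ = xy⁴, (x³y⁴)¹⁶ = y, (x³y⁴)¹⁷ = x³y⁵, (x³y⁴)¹⁸ = x²y², (x³y⁴)¹⁹ = xy⁶, (x³y⁴)²⁰ = y³, (x³y⁴)²¹ = x³, (x³y⁴)²² = x²y⁴, (x³y⁴)²³ = xy, (x³y⁴)²⁴ = y⁵, (x³y⁴)²⁵ = x³y², (x³y⁴)²⁶ = x²y⁶, (x³y⁴)²⁷ = xy³, (x³y⁴)²⁸ = e.
The smallest positive k with (x³y⁴)ᵏ = e is 28, so |⟨x³y⁴⟩| = 28.

Answer: 28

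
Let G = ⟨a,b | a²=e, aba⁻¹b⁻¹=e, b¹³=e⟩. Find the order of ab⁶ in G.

Compute successive powers until reaching e:
  (ab⁶)¹ = ab⁶, (ab⁶)² = b¹², (ab⁶)³ = ab⁵, (ab⁶)⁴ = b¹¹, (ab⁶)⁵ = ab⁴, (ab⁶)⁶ = b¹⁰, (ab⁶)⁷ = ab³, (ab⁶)⁸ = b⁹, (ab⁶)⁹ = ab², (ab⁶)¹⁰ = b⁸, (ab⁶)¹¹ = ab, (ab⁶)¹² = b⁷, (ab⁶)¹³ = a, (ab⁶)¹⁴ = b⁶, (ab⁶)¹⁵ = ab¹², (ab⁶)¹⁶ = b⁵, (ab⁶)¹⁷ = ab¹¹, (ab⁶)¹⁸ = b⁴, (ab⁶)¹⁹ = ab¹⁰, (ab⁶)²⁰ = b³, (ab⁶)²¹ = ab⁹, (ab⁶)²² = b², (ab⁶)²³ = ab⁸, (ab⁶)²⁴ = b, (ab⁶)²⁵ = ab⁷, (ab⁶)²⁶ = e.
The smallest positive k with (ab⁶)ᵏ = e is 26.

Answer: 26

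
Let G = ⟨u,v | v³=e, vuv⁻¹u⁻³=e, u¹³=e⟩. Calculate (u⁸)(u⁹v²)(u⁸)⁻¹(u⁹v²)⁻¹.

[(u⁸), (u⁹v²)] = (u⁸)·(u⁹v²)·(u⁸)⁻¹·(u⁹v²)⁻¹.
  (u⁸) · (u⁹v²) = u⁴v²
  (u⁴v²) · (u⁵) = u¹⁰v²
  (u¹⁰v²) · (u¹²v) = u

Answer: u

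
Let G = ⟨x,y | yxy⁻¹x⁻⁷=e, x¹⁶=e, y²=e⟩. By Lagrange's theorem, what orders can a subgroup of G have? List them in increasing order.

|G| = 32 = 2⁵. By Lagrange's theorem the order of any subgroup divides 32; the divisors of 32 are 1, 2, 4, 8, 16, 32.

Answer: 1, 2, 4, 8, 16, 32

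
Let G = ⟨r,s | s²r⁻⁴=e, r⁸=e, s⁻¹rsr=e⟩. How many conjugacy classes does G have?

The conjugacy classes (representative and size) are:
  [e] (size 1), [r⁷] (size 2), [r⁶] (size 2), [r³] (size 2), [r⁴] (size 1), [r²s⁻¹] (size 4), [r³s⁻¹] (size 4).
Class equation: 1 + 2 + 2 + 2 + 1 + 4 + 4 = 16 = |G|. So G has 7 conjugacy classes.

Answer: 7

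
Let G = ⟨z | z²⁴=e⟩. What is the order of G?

G is generated by a single element, so G is cyclic. The relator gives z²⁴ = e and no smaller power is forced to be e, so the 24 powers {e, z, z², z³, z⁴, z⁵, z⁶, z⁷, z⁸, z⁹, z²², z²³, z²¹, z²⁰, z¹², z¹³, z¹¹, z¹⁰, z¹⁴, z¹⁵, z¹⁶, z¹⁷, z¹⁸, z¹⁹} are distinct. Hence |G| = 24.

Answer: 24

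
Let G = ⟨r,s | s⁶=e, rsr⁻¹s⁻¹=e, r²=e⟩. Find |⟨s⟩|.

|⟨s⟩| equals the order of s. Compute successive powers until reaching e:
  s¹ = s, s² = s², s³ = s³, s⁴ = s⁴, s⁵ = s⁵, s⁶ = e.
The smallest positive k with sᵏ = e is 6, so |⟨s⟩| = 6.

Answer: 6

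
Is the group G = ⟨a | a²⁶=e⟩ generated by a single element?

|G| = 26. The element a has order 26 (its powers give 26 distinct elements), so ⟨a⟩ = G and G is cyclic.

Answer: Yes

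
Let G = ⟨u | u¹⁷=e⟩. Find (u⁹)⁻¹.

The order of (u⁹) is 17 (smallest k with (u⁹)ᵏ = e), so (u⁹)⁻¹ = (u⁹)¹⁶ = u⁸.
Check: (u⁹) · (u⁸) → (u⁹) · u⁸ = e, giving e as required.

Answer: u⁸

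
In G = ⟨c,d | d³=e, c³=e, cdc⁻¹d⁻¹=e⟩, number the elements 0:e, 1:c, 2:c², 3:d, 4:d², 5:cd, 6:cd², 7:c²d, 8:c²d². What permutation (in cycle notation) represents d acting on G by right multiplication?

(0 3 4)(1 5 6)(2 7 8)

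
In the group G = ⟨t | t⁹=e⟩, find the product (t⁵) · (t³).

Compute (t⁵) · (t³) by multiplying left to right and reducing via the relations at each step:
  (t⁵) · t³ = t⁸

Answer: t⁸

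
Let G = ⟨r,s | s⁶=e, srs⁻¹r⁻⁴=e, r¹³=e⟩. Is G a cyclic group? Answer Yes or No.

Every cyclic group is abelian. But r·s = rs while s·r = r⁴s, so r·s ≠ s·r and G is not abelian. Hence G is not cyclic.

Answer: No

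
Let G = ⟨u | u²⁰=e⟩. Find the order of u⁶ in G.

Compute successive powers until reaching e:
  (u⁶)¹ = u⁶, (u⁶)² = u¹², (u⁶)³ = u¹⁸, (u⁶)⁴ = u⁴, (u⁶)⁵ = u¹⁰, (u⁶)⁶ = u¹⁶, (u⁶)⁷ = u², (u⁶)⁸ = u⁸, (u⁶)⁹ = u¹⁴, (u⁶)¹⁰ = e.
The smallest positive k with (u⁶)ᵏ = e is 10.

Answer: 10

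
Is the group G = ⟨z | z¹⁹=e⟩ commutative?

G has a single generator, so G is cyclic and hence abelian.

Answer: Yes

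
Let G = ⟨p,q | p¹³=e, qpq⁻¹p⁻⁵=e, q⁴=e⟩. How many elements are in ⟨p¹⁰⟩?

|⟨p¹⁰⟩| equals the order of p¹⁰. Compute successive powers until reaching e:
  (p¹⁰)¹ = p¹⁰, (p¹⁰)² = p⁷, (p¹⁰)³ = p⁴, (p¹⁰)⁴ = p, (p¹⁰)⁵ = p¹¹, (p¹⁰)⁶ = p⁸, (p¹⁰)⁷ = p⁵, (p¹⁰)⁸ = p², (p¹⁰)⁹ = p¹², (p¹⁰)¹⁰ = p⁹, (p¹⁰)¹¹ = p⁶, (p¹⁰)¹² = p³, (p¹⁰)¹³ = e.
The smallest positive k with (p¹⁰)ᵏ = e is 13, so |⟨p¹⁰⟩| = 13.

Answer: 13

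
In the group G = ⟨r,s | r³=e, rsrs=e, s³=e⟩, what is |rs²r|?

Compute successive powers until reaching e:
  (rs²r)¹ = rs²r, (rs²r)² = e.
The smallest positive k with (rs²r)ᵏ = e is 2.

Answer: 2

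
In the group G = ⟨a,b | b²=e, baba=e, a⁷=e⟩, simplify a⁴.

Compute successive powers of a, reducing at each step:
  a²: a · a = a²
  a³: (a²) · a = a³
  a⁴: (a³) · a = a⁴

Answer: a⁴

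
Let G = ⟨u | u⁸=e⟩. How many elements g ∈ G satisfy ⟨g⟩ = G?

G is cyclic of order 8. An element generates G iff its order is 8, and a cyclic group of order 8 has exactly φ(8) = 4 such elements.

Answer: 4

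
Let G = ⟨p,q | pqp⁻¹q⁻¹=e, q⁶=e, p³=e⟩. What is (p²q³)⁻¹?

The order of (p²q³) is 6 (smallest k with (p²q³)ᵏ = e), so (p²q³)⁻¹ = (p²q³)⁵ = pq³.
Check: (p²q³) · (pq³) → (p²q³) · p = q³;   (q³) · q³ = e, giving e as required.

Answer: pq³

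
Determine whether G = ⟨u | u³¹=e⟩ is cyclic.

|G| = 31. The element u has order 31 (its powers give 31 distinct elements), so ⟨u⟩ = G and G is cyclic.

Answer: Yes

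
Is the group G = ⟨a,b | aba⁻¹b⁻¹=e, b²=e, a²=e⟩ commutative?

Each pair of generators commutes: a·b = ab = b·a. Since the generators pairwise commute, every element of G commutes with every other, so G is abelian.

Answer: Yes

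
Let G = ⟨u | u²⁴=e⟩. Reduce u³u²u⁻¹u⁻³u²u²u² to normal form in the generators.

Multiply left to right, reducing at each step:
  (u³) · u² = u⁵
  (u⁵) · u⁻¹ = u⁴
  (u⁴) · u⁻³ = u
  u · u² = u³
  (u³) · u² = u⁵
  (u⁵) · u² = u⁷

Answer: u⁷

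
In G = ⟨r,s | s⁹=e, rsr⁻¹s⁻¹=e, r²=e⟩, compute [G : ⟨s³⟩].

First find ord(s³) by computing successive powers:
  (s³)¹ = s³, (s³)² = s⁶, (s³)³ = e.
So |⟨s³⟩| = ord(s³) = 3. With |G| = 18, by Lagrange [G : ⟨s³⟩] = 18/3 = 6.

Answer: 6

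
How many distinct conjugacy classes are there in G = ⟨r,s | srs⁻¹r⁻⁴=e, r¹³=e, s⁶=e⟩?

The conjugacy classes (representative and size) are:
  [e] (size 1), [r⁴] (size 6), [r¹¹] (size 6), [r⁷s] (size 13), [r⁸s²] (size 13), [r¹²s³] (size 13), [r⁵s⁴] (size 13), [r¹¹s⁵] (size 13).
Class equation: 1 + 6 + 6 + 13 + 13 + 13 + 13 + 13 = 78 = |G|. So G has 8 conjugacy classes.

Answer: 8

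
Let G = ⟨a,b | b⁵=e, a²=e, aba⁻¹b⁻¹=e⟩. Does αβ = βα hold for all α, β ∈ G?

Each pair of generators commutes: a·b = ab = b·a. Since the generators pairwise commute, every element of G commutes with every other, so G is abelian.

Answer: Yes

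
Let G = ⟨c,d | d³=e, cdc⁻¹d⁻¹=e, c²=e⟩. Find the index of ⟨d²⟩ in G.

First find ord(d²) by computing successive powers:
  (d²)¹ = d², (d²)² = d, (d²)³ = e.
So |⟨d²⟩| = ord(d²) = 3. With |G| = 6, by Lagrange [G : ⟨d²⟩] = 6/3 = 2.

Answer: 2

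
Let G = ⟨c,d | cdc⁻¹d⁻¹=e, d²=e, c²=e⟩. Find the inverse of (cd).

The order of (cd) is 2 (smallest k with (cd)ᵏ = e), so (cd)⁻¹ = (cd)¹ = cd.
Check: (cd) · (cd) → (cd) · c = d;   d · d = e, giving e as required.

Answer: cd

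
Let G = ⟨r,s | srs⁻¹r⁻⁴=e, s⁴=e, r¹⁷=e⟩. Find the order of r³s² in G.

Compute successive powers until reaching e:
  (r³s²)¹ = r³s², (r³s²)² = e.
The smallest positive k with (r³s²)ᵏ = e is 2.

Answer: 2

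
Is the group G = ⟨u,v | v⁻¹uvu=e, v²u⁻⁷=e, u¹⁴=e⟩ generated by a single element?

Every cyclic group is abelian. But u·v = uv while v·u = u⁶v⁻¹, so u·v ≠ v·u and G is not abelian. Hence G is not cyclic.

Answer: No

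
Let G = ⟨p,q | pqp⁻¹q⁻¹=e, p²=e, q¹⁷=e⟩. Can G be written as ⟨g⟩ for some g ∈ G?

|G| = 34. The element pq has order 34 (its powers give 34 distinct elements), so ⟨pq⟩ = G and G is cyclic.

Answer: Yes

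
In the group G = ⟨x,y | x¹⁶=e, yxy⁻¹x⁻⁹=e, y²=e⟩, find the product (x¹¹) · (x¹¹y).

Compute (x¹¹) · (x¹¹y) by multiplying left to right and reducing via the relations at each step:
  (x¹¹) · x¹¹ = x⁶
  (x⁶) · y = x⁶y

Answer: x⁶y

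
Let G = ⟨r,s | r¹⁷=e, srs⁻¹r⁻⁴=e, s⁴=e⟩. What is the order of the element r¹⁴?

Compute successive powers until reaching e:
  (r¹⁴)¹ = r¹⁴, (r¹⁴)² = r¹¹, (r¹⁴)³ = r⁸, (r¹⁴)⁴ = r⁵, (r¹⁴)⁵ = r², (r¹⁴)⁶ = r¹⁶, (r¹⁴)⁷ = r¹³, (r¹⁴)⁸ = r¹⁰, (r¹⁴)⁹ = r⁷, (r¹⁴)¹⁰ = r⁴, (r¹⁴)¹¹ = r, (r¹⁴)¹² = r¹⁵, (r¹⁴)¹³ = r¹², (r¹⁴)¹⁴ = r⁹, (r¹⁴)¹⁵ = r⁶, (r¹⁴)¹⁶ = r³, (r¹⁴)¹⁷ = e.
The smallest positive k with (r¹⁴)ᵏ = e is 17.

Answer: 17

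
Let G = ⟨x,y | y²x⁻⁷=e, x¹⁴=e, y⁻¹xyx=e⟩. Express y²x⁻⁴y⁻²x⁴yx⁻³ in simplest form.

Multiply left to right, reducing at each step:
  (x⁷) · x⁻⁴ = x³
  (x³) · y⁻² = x¹⁰
  (x¹⁰) · x⁴ = e
  e · y = y
  y · x⁻³ = x³y

Answer: x³y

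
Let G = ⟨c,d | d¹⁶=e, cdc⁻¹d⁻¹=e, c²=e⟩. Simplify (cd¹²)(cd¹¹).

Compute (cd¹²) · (cd¹¹) by multiplying left to right and reducing via the relations at each step:
  (cd¹²) · c = d¹²
  (d¹²) · d¹¹ = d⁷

Answer: d⁷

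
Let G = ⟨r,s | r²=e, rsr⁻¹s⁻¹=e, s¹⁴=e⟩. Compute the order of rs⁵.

Compute successive powers until reaching e:
  (rs⁵)¹ = rs⁵, (rs⁵)² = s¹⁰, (rs⁵)³ = rs, (rs⁵)⁴ = s⁶, (rs⁵)⁵ = rs¹¹, (rs⁵)⁶ = s², (rs⁵)⁷ = rs⁷, (rs⁵)⁸ = s¹², (rs⁵)⁹ = rs³, (rs⁵)¹⁰ = s⁸, (rs⁵)¹¹ = rs¹³, (rs⁵)¹² = s⁴, (rs⁵)¹³ = rs⁹, (rs⁵)¹⁴ = e.
The smallest positive k with (rs⁵)ᵏ = e is 14.

Answer: 14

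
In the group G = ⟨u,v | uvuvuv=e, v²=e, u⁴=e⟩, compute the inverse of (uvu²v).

The order of (uvu²v) is 2 (smallest k with (uvu²v)ᵏ = e), so (uvu²v)⁻¹ = (uvu²v)¹ = uvu²v.
Check: (uvu²v) · (uvu²v) → (uvu²v) · u = vu²v;   (vu²v) · v = vu²;   (vu²) · u² = v;   v · v = e, giving e as required.

Answer: uvu²v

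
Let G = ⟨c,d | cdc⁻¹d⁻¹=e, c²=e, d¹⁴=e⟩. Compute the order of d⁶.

Compute successive powers until reaching e:
  (d⁶)¹ = d⁶, (d⁶)² = d¹², (d⁶)³ = d⁴, (d⁶)⁴ = d¹⁰, (d⁶)⁵ = d², (d⁶)⁶ = d⁸, (d⁶)⁷ = e.
The smallest positive k with (d⁶)ᵏ = e is 7.

Answer: 7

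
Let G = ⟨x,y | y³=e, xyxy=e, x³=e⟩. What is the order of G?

Enumerate words in the generators, reducing via the relations: the distinct elements are
  {e, x, y, xy, x², y², xy², x²y, yx², y²x, xy²x, x²y²}.
No further products give new elements, so |G| = 12.

Answer: 12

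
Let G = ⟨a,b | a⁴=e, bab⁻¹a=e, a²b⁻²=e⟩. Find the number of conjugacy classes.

The conjugacy classes (representative and size) are:
  [e] (size 1), [a³] (size 2), [a²] (size 1), [b⁻¹] (size 2), [ab] (size 2).
Class equation: 1 + 2 + 1 + 2 + 2 = 8 = |G|. So G has 5 conjugacy classes.

Answer: 5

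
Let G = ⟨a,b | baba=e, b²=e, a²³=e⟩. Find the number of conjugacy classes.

The conjugacy classes (representative and size) are:
  [e] (size 1), [a] (size 2), [a²¹] (size 2), [a²⁰] (size 2), [a⁴] (size 2), [a¹⁸] (size 2), [a⁶] (size 2), [a¹⁶] (size 2), [a⁸] (size 2), [a⁹] (size 2), [a¹⁰] (size 2), [a¹²] (size 2), [a¹⁸b] (size 23).
Class equation: 1 + 2 + 2 + 2 + 2 + 2 + 2 + 2 + 2 + 2 + 2 + 2 + 23 = 46 = |G|. So G has 13 conjugacy classes.

Answer: 13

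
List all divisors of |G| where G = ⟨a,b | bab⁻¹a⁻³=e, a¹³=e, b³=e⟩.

|G| = 39 = 3 · 13. By Lagrange's theorem the order of any subgroup divides 39; the divisors of 39 are 1, 3, 13, 39.

Answer: 1, 3, 13, 39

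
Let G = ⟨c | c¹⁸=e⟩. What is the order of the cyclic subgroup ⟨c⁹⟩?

|⟨c⁹⟩| equals the order of c⁹. Compute successive powers until reaching e:
  (c⁹)¹ = c⁹, (c⁹)² = e.
The smallest positive k with (c⁹)ᵏ = e is 2, so |⟨c⁹⟩| = 2.

Answer: 2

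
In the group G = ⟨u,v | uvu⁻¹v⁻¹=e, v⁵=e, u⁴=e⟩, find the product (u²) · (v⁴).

Compute (u²) · (v⁴) by multiplying left to right and reducing via the relations at each step:
  (u²) · v⁴ = u²v⁴

Answer: u²v⁴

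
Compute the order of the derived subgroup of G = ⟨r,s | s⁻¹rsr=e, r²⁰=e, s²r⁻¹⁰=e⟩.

G' = [G, G] is generated by all commutators. The generator-pair commutators are: [r, s] = r².
The subgroup they normally generate is {e, r², r⁴, r⁶, r⁸, r¹⁰, r¹², r¹⁴, r¹⁶, r¹⁸}, of order 10.
Check: |G/G'| = 40/10 = 4 is the order of the abelianisation.

Answer: 10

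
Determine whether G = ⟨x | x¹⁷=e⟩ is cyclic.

|G| = 17. The element x has order 17 (its powers give 17 distinct elements), so ⟨x⟩ = G and G is cyclic.

Answer: Yes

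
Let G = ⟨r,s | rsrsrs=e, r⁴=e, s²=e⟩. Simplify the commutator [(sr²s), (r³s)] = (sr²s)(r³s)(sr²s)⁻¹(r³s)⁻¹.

[(sr²s), (r³s)] = (sr²s)·(r³s)·(sr²s)⁻¹·(r³s)⁻¹.
  (sr²s) · (r³s) = rsr²
  (rsr²) · (sr²s) = r³sr²
  (r³sr²) · (sr) = r²sr²s

Answer: r²sr²s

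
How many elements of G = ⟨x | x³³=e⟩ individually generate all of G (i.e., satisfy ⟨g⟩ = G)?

G is cyclic of order 33. An element generates G iff its order is 33, and a cyclic group of order 33 has exactly φ(33) = 20 such elements.

Answer: 20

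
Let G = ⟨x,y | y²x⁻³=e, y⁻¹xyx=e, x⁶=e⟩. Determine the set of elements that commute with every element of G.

An element z ∈ Z(G) iff z commutes with every generator.
For example x³ is central: (x³)·x = x⁴ = x·(x³); (x³)·y = y⁻¹ = y·(x³).
Whereas x ∉ Z(G) since x·y = xy ≠ x²y⁻¹ = y·x.
Checking each of the 12 elements this way gives Z(G) = {e, x³}, of order 2.

Answer: {e, x³}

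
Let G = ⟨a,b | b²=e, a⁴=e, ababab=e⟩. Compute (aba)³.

Compute successive powers of (aba), reducing at each step:
  (aba)²: (aba) · a = aba²;   (aba²) · b = aba²b;   (aba²b) · a = ba²b
  (aba)³: (ba²b) · a = a³ba²b;   (a³ba²b) · b = a³ba²;   (a³ba²) · a = a³ba³

Answer: a³ba³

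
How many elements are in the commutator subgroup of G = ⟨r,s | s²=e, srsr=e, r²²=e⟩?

G' = [G, G] is generated by all commutators. The generator-pair commutators are: [r, s] = r².
The subgroup they normally generate is {e, r², r⁴, r⁶, r⁸, r¹⁰, r¹², r¹⁴, r¹⁶, r¹⁸, r²⁰}, of order 11.
Check: |G/G'| = 44/11 = 4 is the order of the abelianisation.

Answer: 11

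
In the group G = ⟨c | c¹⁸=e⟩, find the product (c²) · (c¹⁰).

Compute (c²) · (c¹⁰) by multiplying left to right and reducing via the relations at each step:
  (c²) · c¹⁰ = c¹²

Answer: c¹²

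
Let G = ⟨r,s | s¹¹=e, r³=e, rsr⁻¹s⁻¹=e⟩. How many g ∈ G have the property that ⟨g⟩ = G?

G is cyclic of order 33. An element generates G iff its order is 33, and a cyclic group of order 33 has exactly φ(33) = 20 such elements.

Answer: 20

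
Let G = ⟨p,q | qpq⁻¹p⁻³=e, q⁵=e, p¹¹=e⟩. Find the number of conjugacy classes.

The conjugacy classes (representative and size) are:
  [e] (size 1), [p³] (size 5), [p⁶] (size 5), [p⁷q] (size 11), [p⁹q²] (size 11), [p⁷q³] (size 11), [p⁷q⁴] (size 11).
Class equation: 1 + 5 + 5 + 11 + 11 + 11 + 11 = 55 = |G|. So G has 7 conjugacy classes.

Answer: 7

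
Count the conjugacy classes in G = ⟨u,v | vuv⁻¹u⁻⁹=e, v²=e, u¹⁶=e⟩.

The conjugacy classes (representative and size) are:
  [e] (size 1), [u⁹] (size 2), [u²] (size 1), [u³] (size 2), [u⁴] (size 1), [u¹³] (size 2), [u⁶] (size 1), [u¹⁵] (size 2), [u⁸] (size 1), [u¹⁰] (size 1), [u¹²] (size 1), [u¹⁴] (size 1), [v] (size 2), [uv] (size 2), [u²v] (size 2), [u¹¹v] (size 2), [u⁴v] (size 2), [u¹³v] (size 2), [u¹⁴v] (size 2), [u¹⁵v] (size 2).
Class equation: 1 + 2 + 1 + 2 + 1 + 2 + 1 + 2 + 1 + 1 + 1 + 1 + 2 + 2 + 2 + 2 + 2 + 2 + 2 + 2 = 32 = |G|. So G has 20 conjugacy classes.

Answer: 20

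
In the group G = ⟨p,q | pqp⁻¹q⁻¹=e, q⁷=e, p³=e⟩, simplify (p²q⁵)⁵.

Compute successive powers of (p²q⁵), reducing at each step:
  (p²q⁵)²: (p²q⁵) · p² = pq⁵;   (pq⁵) · q⁵ = pq³
  (p²q⁵)³: (pq³) · p² = q³;   (q³) · q⁵ = q
  (p²q⁵)⁴: q · p² = p²q;   (p²q) · q⁵ = p²q⁶
  (p²q⁵)⁵: (p²q⁶) · p² = pq⁶;   (pq⁶) · q⁵ = pq⁴

Answer: pq⁴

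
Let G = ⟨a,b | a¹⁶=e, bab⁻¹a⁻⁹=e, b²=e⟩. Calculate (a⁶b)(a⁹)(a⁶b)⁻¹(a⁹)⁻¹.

[(a⁶b), (a⁹)] = (a⁶b)·(a⁹)·(a⁶b)⁻¹·(a⁹)⁻¹.
  (a⁶b) · (a⁹) = a⁷b
  (a⁷b) · (a¹⁰b) = a
  a · (a⁷) = a⁸

Answer: a⁸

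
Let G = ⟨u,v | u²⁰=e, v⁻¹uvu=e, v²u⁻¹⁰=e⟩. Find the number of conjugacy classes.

The conjugacy classes (representative and size) are:
  [e] (size 1), [u] (size 2), [u²] (size 2), [u³] (size 2), [u⁴] (size 2), [u⁵] (size 2), [u¹⁴] (size 2), [u⁷] (size 2), [u⁸] (size 2), [u¹¹] (size 2), [u¹⁰] (size 1), [u²v⁻¹] (size 10), [u⁹v] (size 10).
Class equation: 1 + 2 + 2 + 2 + 2 + 2 + 2 + 2 + 2 + 2 + 1 + 10 + 10 = 40 = |G|. So G has 13 conjugacy classes.

Answer: 13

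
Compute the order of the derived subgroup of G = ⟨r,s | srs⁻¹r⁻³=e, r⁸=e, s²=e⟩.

G' = [G, G] is generated by all commutators. The generator-pair commutators are: [r, s] = r⁶.
The subgroup they normally generate is {e, r², r⁴, r⁶}, of order 4.
Check: |G/G'| = 16/4 = 4 is the order of the abelianisation.

Answer: 4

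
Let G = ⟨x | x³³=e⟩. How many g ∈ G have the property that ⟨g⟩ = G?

G is cyclic of order 33. An element generates G iff its order is 33, and a cyclic group of order 33 has exactly φ(33) = 20 such elements.

Answer: 20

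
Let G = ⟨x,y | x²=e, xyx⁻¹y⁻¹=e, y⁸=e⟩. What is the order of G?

Enumerate words in the generators, reducing via the relations: the distinct elements are
  {e, x, y, xy, y², y³, y⁴, y⁵, y⁶, y⁷, xy², xy³, xy⁴, xy⁵, xy⁶, xy⁷}.
No further products give new elements, so |G| = 16.

Answer: 16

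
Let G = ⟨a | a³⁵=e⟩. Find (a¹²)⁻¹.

The order of (a¹²) is 35 (smallest k with (a¹²)ᵏ = e), so (a¹²)⁻¹ = (a¹²)³⁴ = a²³.
Check: (a¹²) · (a²³) → (a¹²) · a²³ = e, giving e as required.

Answer: a²³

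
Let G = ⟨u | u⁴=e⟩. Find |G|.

G is generated by a single element, so G is cyclic. The relator gives u⁴ = e and no smaller power is forced to be e, so the 4 powers {e, u, u², u³} are distinct. Hence |G| = 4.

Answer: 4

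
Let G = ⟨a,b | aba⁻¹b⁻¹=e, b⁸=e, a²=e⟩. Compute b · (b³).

Compute b · (b³) by multiplying left to right and reducing via the relations at each step:
  b · b³ = b⁴

Answer: b⁴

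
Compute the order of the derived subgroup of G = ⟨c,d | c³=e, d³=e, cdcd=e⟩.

G' = [G, G] is generated by all commutators. The generator-pair commutators are: [c, d] = cd²c.
The subgroup they normally generate is {e, cd, c²d², cd²c}, of order 4.
Check: |G/G'| = 12/4 = 3 is the order of the abelianisation.

Answer: 4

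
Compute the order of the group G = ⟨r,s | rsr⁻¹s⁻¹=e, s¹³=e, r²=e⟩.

Enumerate words in the generators, reducing via the relations: the distinct elements are
  {e, r, s, rs, s², s³, s⁴, s⁵, s⁶, s⁷, s⁸, s⁹, rs², rs³, rs⁴, rs⁵, rs⁶, rs⁷, rs⁸, rs⁹, s¹², s¹¹, s¹⁰, rs¹², rs¹¹, rs¹⁰}.
No further products give new elements, so |G| = 26.

Answer: 26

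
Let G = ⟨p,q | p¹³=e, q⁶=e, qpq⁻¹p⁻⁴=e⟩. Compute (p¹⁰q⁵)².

Compute successive powers of (p¹⁰q⁵), reducing at each step:
  (p¹⁰q⁵)²: (p¹⁰q⁵) · p¹⁰ = p⁶q⁵;   (p⁶q⁵) · q⁵ = p⁶q⁴

Answer: p⁶q⁴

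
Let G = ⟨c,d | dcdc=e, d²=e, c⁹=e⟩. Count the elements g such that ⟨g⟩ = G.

⟨g⟩ = G would require ord(g) = |G| = 18, but the maximum element order in G is 9 < 18. So G is not cyclic and no single element generates it: the count is 0.

Answer: 0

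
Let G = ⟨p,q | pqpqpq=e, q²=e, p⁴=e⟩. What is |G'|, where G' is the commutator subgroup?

G' = [G, G] is generated by all commutators. The generator-pair commutators are: [p, q] = p²qp.
The subgroup they normally generate is {e, p², pq, qp³, p²qp, p³q, p²qp³, qp, pqp², qp²q, p²qp²q, p³qp²}, of order 12.
Check: |G/G'| = 24/12 = 2 is the order of the abelianisation.

Answer: 12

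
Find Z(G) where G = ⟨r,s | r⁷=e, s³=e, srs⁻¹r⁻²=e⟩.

An element z ∈ Z(G) iff z commutes with every generator.
For example e is central: e·r = r = r·e; e·s = s = s·e.
Whereas r ∉ Z(G) since r·s = rs ≠ r²s = s·r.
Checking each of the 21 elements this way gives Z(G) = {e}, of order 1.

Answer: {e}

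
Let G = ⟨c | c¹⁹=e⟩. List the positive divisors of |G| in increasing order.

|G| = 19 = 19. By Lagrange's theorem the order of any subgroup divides 19; the divisors of 19 are 1, 19.

Answer: 1, 19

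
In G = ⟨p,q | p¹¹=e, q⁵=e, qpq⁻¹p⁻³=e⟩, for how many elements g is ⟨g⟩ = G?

⟨g⟩ = G would require ord(g) = |G| = 55, but the maximum element order in G is 11 < 55. So G is not cyclic and no single element generates it: the count is 0.

Answer: 0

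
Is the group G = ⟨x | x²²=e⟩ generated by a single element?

|G| = 22. The element x has order 22 (its powers give 22 distinct elements), so ⟨x⟩ = G and G is cyclic.

Answer: Yes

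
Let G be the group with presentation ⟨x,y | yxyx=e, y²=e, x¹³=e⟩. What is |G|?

Enumerate words in the generators, reducing via the relations: the distinct elements are
  {e, x, y, xy, x², x³, x⁴, x⁵, x⁶, x⁷, x⁸, x⁹, x²y, x³y, x¹², x¹¹, x¹⁰, x⁴y, x⁵y, x⁶y, x⁷y, x⁸y, x⁹y, x¹²y, x¹¹y, x¹⁰y}.
No further products give new elements, so |G| = 26.

Answer: 26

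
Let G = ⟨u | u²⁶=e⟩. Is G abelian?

G has a single generator, so G is cyclic and hence abelian.

Answer: Yes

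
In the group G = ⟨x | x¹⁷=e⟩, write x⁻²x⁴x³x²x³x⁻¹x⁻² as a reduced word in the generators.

Multiply left to right, reducing at each step:
  (x¹⁵) · x⁴ = x²
  (x²) · x³ = x⁵
  (x⁵) · x² = x⁷
  (x⁷) · x³ = x¹⁰
  (x¹⁰) · x⁻¹ = x⁹
  (x⁹) · x⁻² = x⁷

Answer: x⁷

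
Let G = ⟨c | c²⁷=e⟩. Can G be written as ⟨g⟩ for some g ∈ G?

|G| = 27. The element c has order 27 (its powers give 27 distinct elements), so ⟨c⟩ = G and G is cyclic.

Answer: Yes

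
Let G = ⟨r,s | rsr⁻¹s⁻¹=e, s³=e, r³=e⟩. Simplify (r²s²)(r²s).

Compute (r²s²) · (r²s) by multiplying left to right and reducing via the relations at each step:
  (r²s²) · r² = rs²
  (rs²) · s = r

Answer: r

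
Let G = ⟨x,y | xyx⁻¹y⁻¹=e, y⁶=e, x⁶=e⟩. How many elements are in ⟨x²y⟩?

|⟨x²y⟩| equals the order of x²y. Compute successive powers until reaching e:
  (x²y)¹ = x²y, (x²y)² = x⁴y², (x²y)³ = y³, (x²y)⁴ = x²y⁴, (x²y)⁵ = x⁴y⁵, (x²y)⁶ = e.
The smallest positive k with (x²y)ᵏ = e is 6, so |⟨x²y⟩| = 6.

Answer: 6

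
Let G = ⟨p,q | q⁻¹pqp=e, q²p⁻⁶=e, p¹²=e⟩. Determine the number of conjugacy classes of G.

The conjugacy classes (representative and size) are:
  [e] (size 1), [p¹¹] (size 2), [p²] (size 2), [p⁹] (size 2), [p⁴] (size 2), [p⁵] (size 2), [p⁶] (size 1), [p²q] (size 6), [pq] (size 6).
Class equation: 1 + 2 + 2 + 2 + 2 + 2 + 1 + 6 + 6 = 24 = |G|. So G has 9 conjugacy classes.

Answer: 9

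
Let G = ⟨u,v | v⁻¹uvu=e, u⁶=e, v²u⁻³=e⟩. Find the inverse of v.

The order of v is 4 (smallest k with vᵏ = e), so v⁻¹ = v³ = v⁻¹.
Check: v · (v⁻¹) → v · v⁻¹ = e, giving e as required.

Answer: v⁻¹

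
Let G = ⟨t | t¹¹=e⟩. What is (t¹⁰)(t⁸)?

Compute (t¹⁰) · (t⁸) by multiplying left to right and reducing via the relations at each step:
  (t¹⁰) · t⁸ = t⁷

Answer: t⁷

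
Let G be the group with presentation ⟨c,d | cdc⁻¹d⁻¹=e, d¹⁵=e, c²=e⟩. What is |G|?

Enumerate words in the generators, reducing via the relations: the distinct elements are
  {c, d, e, cd, d², d³, d⁴, d⁵, d⁶, d⁷, d⁸, d⁹, cd², cd³, cd⁴, cd⁵, cd⁶, cd⁷, cd⁸, cd⁹, d¹², d¹³, d¹¹, d¹⁰, d¹⁴, cd¹², cd¹³, cd¹¹, cd¹⁰, cd¹⁴}.
No further products give new elements, so |G| = 30.

Answer: 30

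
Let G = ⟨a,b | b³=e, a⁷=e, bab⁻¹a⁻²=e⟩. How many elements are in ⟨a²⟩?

|⟨a²⟩| equals the order of a². Compute successive powers until reaching e:
  (a²)¹ = a², (a²)² = a⁴, (a²)³ = a⁶, (a²)⁴ = a, (a²)⁵ = a³, (a²)⁶ = a⁵, (a²)⁷ = e.
The smallest positive k with (a²)ᵏ = e is 7, so |⟨a²⟩| = 7.

Answer: 7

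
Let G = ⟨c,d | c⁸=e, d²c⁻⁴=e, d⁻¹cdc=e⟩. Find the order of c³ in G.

Compute successive powers until reaching e:
  (c³)¹ = c³, (c³)² = c⁶, (c³)³ = c, (c³)⁴ = c⁴, (c³)⁵ = c⁷, (c³)⁶ = c², (c³)⁷ = c⁵, (c³)⁸ = e.
The smallest positive k with (c³)ᵏ = e is 8.

Answer: 8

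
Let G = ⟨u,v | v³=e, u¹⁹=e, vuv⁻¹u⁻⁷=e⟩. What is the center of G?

An element z ∈ Z(G) iff z commutes with every generator.
For example e is central: e·u = u = u·e; e·v = v = v·e.
Whereas u ∉ Z(G) since u·v = uv ≠ u⁷v = v·u.
Checking each of the 57 elements this way gives Z(G) = {e}, of order 1.

Answer: {e}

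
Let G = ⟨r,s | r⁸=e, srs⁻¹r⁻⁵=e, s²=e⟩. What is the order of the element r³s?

Compute successive powers until reaching e:
  (r³s)¹ = r³s, (r³s)² = r², (r³s)³ = r⁵s, (r³s)⁴ = r⁴, (r³s)⁵ = r⁷s, (r³s)⁶ = r⁶, (r³s)⁷ = rs, (r³s)⁸ = e.
The smallest positive k with (r³s)ᵏ = e is 8.

Answer: 8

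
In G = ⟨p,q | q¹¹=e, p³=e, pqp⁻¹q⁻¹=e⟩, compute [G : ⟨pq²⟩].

First find ord(pq²) by computing successive powers:
  (pq²)¹ = pq², (pq²)² = p²q⁴, (pq²)³ = q⁶, (pq²)⁴ = pq⁸, (pq²)⁵ = p²q¹⁰, (pq²)⁶ = q, (pq²)⁷ = pq³, (pq²)⁸ = p²q⁵, (pq²)⁹ = q⁷, (pq²)¹⁰ = pq⁹, (pq²)¹¹ = p², (pq²)¹² = q², (pq²)¹³ = pq⁴, (pq²)¹⁴ = p²q⁶, (pq²)¹⁵ = q⁸, (pq²)¹⁶ = pq¹⁰, (pq²)¹⁷ = p²q, (pq²)¹⁸ = q³, (pq²)¹⁹ = pq⁵, (pq²)²⁰ = p²q⁷, (pq²)²¹ = q⁹, (pq²)²² = p, (pq²)²³ = p²q², (pq²)²⁴ = q⁴, (pq²)²⁵ = pq⁶, (pq²)²⁶ = p²q⁸, (pq²)²⁷ = q¹⁰, (pq²)²⁸ = pq, (pq²)²⁹ = p²q³, (pq²)³⁰ = q⁵, (pq²)³¹ = pq⁷, (pq²)³² = p²q⁹, (pq²)³³ = e.
So |⟨pq²⟩| = ord(pq²) = 33. With |G| = 33, by Lagrange [G : ⟨pq²⟩] = 33/33 = 1.

Answer: 1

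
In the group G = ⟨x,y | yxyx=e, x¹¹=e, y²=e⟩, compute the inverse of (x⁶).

The order of (x⁶) is 11 (smallest k with (x⁶)ᵏ = e), so (x⁶)⁻¹ = (x⁶)¹⁰ = x⁵.
Check: (x⁶) · (x⁵) → (x⁶) · x⁵ = e, giving e as required.

Answer: x⁵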